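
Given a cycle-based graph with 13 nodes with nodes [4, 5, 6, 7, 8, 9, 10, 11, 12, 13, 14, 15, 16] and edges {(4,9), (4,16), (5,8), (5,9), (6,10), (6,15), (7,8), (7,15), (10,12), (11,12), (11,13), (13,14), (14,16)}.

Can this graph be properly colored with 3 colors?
Yes, G is 3-colorable

A valid 3-coloring: color 1: [4, 8, 10, 11, 14, 15]; color 2: [5, 6, 7, 12, 13, 16]; color 3: [9].
(χ(G) = 3 ≤ 3.)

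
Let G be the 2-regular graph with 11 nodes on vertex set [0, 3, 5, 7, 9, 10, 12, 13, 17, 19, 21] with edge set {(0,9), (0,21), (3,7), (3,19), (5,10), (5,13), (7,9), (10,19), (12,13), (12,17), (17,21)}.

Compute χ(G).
χ(G) = 3

Clique number ω(G) = 2 (lower bound: χ ≥ ω).
Odd cycle [3, 19, 10, 5, 13, 12, 17, 21, 0, 9, 7] needs 3 colors (χ ≥ 3).
The coloring below uses 3 colors, so χ(G) = 3.
A valid 3-coloring: color 1: [5, 9, 12, 19, 21]; color 2: [0, 3, 10, 13, 17]; color 3: [7].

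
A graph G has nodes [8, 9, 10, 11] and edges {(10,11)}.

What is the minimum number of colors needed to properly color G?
χ(G) = 2

Clique number ω(G) = 2 (lower bound: χ ≥ ω).
The graph is bipartite (no odd cycle), so 2 colors suffice: χ(G) = 2.
A valid 2-coloring: color 1: [8, 9, 11]; color 2: [10].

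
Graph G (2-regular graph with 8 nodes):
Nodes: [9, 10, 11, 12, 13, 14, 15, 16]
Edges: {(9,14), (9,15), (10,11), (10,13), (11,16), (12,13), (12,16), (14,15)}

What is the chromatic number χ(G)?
χ(G) = 3

Clique number ω(G) = 3 (lower bound: χ ≥ ω).
The clique on [9, 14, 15] has size 3, forcing χ ≥ 3, and the coloring below uses 3 colors, so χ(G) = 3.
A valid 3-coloring: color 1: [10, 12, 14]; color 2: [11, 13, 15]; color 3: [9, 16].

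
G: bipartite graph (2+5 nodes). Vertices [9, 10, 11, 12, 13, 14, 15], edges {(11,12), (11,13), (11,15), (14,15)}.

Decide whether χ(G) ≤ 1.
Edge (11,12) forces its endpoints to differ, so 1 color is not enough.

No, G is not 1-colorable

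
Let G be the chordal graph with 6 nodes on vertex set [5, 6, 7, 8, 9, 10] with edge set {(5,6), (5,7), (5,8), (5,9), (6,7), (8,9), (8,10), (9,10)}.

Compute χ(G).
Clique number ω(G) = 3 (lower bound: χ ≥ ω).
The clique on [8, 9, 10] has size 3, forcing χ ≥ 3, and the coloring below uses 3 colors, so χ(G) = 3.
A valid 3-coloring: color 1: [5, 10]; color 2: [6, 8]; color 3: [7, 9].

χ(G) = 3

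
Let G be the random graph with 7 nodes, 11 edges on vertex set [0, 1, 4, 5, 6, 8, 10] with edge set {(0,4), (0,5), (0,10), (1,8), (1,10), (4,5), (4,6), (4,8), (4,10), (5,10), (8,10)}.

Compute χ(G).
χ(G) = 4

Clique number ω(G) = 4 (lower bound: χ ≥ ω).
The clique on [0, 4, 5, 10] has size 4, forcing χ ≥ 4, and the coloring below uses 4 colors, so χ(G) = 4.
A valid 4-coloring: color 1: [1, 4]; color 2: [6, 10]; color 3: [0, 8]; color 4: [5].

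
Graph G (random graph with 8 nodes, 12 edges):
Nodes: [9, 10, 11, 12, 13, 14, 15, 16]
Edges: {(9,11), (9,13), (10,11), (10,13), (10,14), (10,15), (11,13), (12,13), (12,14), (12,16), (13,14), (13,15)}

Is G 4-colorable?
A valid 4-coloring: color 1: [13, 16]; color 2: [9, 10, 12]; color 3: [11, 14, 15].
(χ(G) = 3 ≤ 4.)

Yes, G is 4-colorable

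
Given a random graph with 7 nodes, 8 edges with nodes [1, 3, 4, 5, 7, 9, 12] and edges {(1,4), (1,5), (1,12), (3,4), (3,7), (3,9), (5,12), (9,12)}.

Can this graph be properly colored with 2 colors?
The clique on vertices [1, 5, 12] has size 3 > 2, so it alone needs 3 colors.

No, G is not 2-colorable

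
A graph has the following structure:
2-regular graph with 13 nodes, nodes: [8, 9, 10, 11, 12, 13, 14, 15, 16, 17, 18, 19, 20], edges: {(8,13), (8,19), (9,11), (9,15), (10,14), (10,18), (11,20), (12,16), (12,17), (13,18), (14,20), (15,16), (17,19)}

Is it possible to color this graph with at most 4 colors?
A valid 4-coloring: color 1: [11, 12, 13, 14, 15, 19]; color 2: [8, 9, 10, 16, 17, 20]; color 3: [18].
(χ(G) = 3 ≤ 4.)

Yes, G is 4-colorable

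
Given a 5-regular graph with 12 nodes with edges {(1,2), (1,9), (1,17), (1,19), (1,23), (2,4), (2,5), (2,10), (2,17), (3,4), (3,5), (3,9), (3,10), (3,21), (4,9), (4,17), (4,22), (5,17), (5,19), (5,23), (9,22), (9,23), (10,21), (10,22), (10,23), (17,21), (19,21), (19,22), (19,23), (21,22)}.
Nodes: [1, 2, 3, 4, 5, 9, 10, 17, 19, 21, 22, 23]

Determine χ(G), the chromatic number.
Clique number ω(G) = 3 (lower bound: χ ≥ ω).
The clique on [1, 2, 17] has size 3, forcing χ ≥ 3, and the coloring below uses 3 colors, so χ(G) = 3.
A valid 3-coloring: color 1: [1, 4, 5, 21]; color 2: [9, 10, 17, 19]; color 3: [2, 3, 22, 23].

χ(G) = 3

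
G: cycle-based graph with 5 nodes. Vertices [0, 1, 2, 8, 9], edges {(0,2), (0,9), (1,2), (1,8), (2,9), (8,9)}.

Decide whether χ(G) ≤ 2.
No, G is not 2-colorable

The clique on vertices [0, 2, 9] has size 3 > 2, so it alone needs 3 colors.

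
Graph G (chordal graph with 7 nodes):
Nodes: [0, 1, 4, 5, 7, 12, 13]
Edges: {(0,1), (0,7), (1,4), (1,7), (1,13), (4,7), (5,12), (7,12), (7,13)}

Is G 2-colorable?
The clique on vertices [0, 1, 7] has size 3 > 2, so it alone needs 3 colors.

No, G is not 2-colorable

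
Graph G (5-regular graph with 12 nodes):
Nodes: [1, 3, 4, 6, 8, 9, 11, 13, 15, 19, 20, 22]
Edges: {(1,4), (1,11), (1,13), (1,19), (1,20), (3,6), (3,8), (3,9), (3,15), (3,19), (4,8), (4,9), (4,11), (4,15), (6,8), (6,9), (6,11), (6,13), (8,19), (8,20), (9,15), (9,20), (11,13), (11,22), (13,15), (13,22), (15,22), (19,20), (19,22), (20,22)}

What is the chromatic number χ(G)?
χ(G) = 4

Clique number ω(G) = 3 (lower bound: χ ≥ ω).
Suppose a proper 3-coloring c exists. The clique [1, 4, 11] takes 3 distinct colors; by symmetry let c(1) = 1, c(4) = 2, c(11) = 3.
- Vertex 13: neighbors [1, 11] already have colors [1, 3] ⇒ c(13) = 2.
- Vertex 6: neighbors [13, 11] already have colors [2, 3] ⇒ c(6) = 1.
- Vertex 8: neighbors [6, 4] already have colors [1, 2] ⇒ c(8) = 3.
- Vertex 3: neighbors [6, 8] already have colors [1, 3] ⇒ c(3) = 2.
- Vertex 19: neighbors [1, 3, 8] already have colors [1, 2, 3] — all 3 colors blocked. Contradiction.
The forced assignments end in a contradiction, so G has no proper 3-coloring (χ ≥ 4).
The coloring below uses 4 colors, so χ(G) = 4.
A valid 4-coloring: color 1: [1, 6, 22]; color 2: [3, 4, 13, 20]; color 3: [8, 11, 15]; color 4: [9, 19].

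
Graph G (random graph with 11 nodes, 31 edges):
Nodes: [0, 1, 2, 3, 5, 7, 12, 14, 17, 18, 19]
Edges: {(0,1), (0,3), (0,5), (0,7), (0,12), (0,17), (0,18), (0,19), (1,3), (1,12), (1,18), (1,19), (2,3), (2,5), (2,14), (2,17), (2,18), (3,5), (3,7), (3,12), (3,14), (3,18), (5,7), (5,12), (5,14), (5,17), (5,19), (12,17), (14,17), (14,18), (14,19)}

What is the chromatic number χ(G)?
χ(G) = 5

Clique number ω(G) = 4 (lower bound: χ ≥ ω).
Suppose a proper 4-coloring c exists. The clique [0, 1, 3, 12] takes 4 distinct colors; by symmetry let c(0) = 1, c(1) = 2, c(3) = 3, c(12) = 4.
- Vertex 5: neighbors [0, 3, 12] already have colors [1, 3, 4] ⇒ c(5) = 2.
- Vertex 17: neighbors [0, 5, 12] already have colors [1, 2, 4] ⇒ c(17) = 3.
- Vertex 18: neighbors [0, 1, 3] already have colors [1, 2, 3] ⇒ c(18) = 4.
- Vertex 14: neighbors [5, 3, 18] already have colors [2, 3, 4] ⇒ c(14) = 1.
- Vertex 2: neighbors [14, 5, 3, 18] already have colors [1, 2, 3, 4] — all 4 colors blocked. Contradiction.
The forced assignments end in a contradiction, so G has no proper 4-coloring (χ ≥ 5).
The coloring below uses 5 colors, so χ(G) = 5.
A valid 5-coloring: color 1: [1, 5]; color 2: [3, 17, 19]; color 3: [0, 14]; color 4: [7, 12, 18]; color 5: [2].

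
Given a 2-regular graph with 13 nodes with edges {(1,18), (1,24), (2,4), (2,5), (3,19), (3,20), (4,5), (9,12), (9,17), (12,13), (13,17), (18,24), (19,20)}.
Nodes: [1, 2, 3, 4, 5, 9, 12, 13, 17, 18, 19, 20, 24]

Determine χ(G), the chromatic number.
Clique number ω(G) = 3 (lower bound: χ ≥ ω).
The clique on [1, 18, 24] has size 3, forcing χ ≥ 3, and the coloring below uses 3 colors, so χ(G) = 3.
A valid 3-coloring: color 1: [2, 9, 13, 18, 19]; color 2: [4, 12, 17, 20, 24]; color 3: [1, 3, 5].

χ(G) = 3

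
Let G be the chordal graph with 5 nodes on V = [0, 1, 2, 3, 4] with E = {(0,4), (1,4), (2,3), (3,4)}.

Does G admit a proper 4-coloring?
Yes, G is 4-colorable

A valid 4-coloring: color 1: [2, 4]; color 2: [0, 1, 3].
(χ(G) = 2 ≤ 4.)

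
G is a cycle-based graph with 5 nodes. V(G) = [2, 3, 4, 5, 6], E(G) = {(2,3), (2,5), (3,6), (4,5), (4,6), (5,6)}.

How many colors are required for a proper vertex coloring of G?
χ(G) = 3

Clique number ω(G) = 3 (lower bound: χ ≥ ω).
The clique on [4, 5, 6] has size 3, forcing χ ≥ 3, and the coloring below uses 3 colors, so χ(G) = 3.
A valid 3-coloring: color 1: [3, 5]; color 2: [2, 6]; color 3: [4].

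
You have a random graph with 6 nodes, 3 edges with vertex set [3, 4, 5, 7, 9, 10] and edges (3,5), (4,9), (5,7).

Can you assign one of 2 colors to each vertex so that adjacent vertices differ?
Yes, G is 2-colorable

A valid 2-coloring: color 1: [4, 5, 10]; color 2: [3, 7, 9].
(χ(G) = 2 ≤ 2.)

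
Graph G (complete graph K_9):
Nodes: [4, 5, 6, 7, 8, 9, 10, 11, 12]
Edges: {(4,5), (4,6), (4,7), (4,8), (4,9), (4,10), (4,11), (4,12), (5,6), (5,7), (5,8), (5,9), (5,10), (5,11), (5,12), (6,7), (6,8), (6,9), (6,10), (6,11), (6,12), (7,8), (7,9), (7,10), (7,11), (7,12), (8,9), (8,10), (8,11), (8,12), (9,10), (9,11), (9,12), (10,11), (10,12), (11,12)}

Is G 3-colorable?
No, G is not 3-colorable

The clique on vertices [4, 5, 6, 7, 8, 9, 10, 11, 12] has size 9 > 3, so it alone needs 9 colors.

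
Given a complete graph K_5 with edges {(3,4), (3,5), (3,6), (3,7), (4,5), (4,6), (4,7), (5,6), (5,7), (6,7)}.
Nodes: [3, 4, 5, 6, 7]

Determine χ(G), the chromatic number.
χ(G) = 5

Clique number ω(G) = 5 (lower bound: χ ≥ ω).
The clique on [3, 4, 5, 6, 7] has size 5, forcing χ ≥ 5, and the coloring below uses 5 colors, so χ(G) = 5.
A valid 5-coloring: color 1: [6]; color 2: [3]; color 3: [7]; color 4: [4]; color 5: [5].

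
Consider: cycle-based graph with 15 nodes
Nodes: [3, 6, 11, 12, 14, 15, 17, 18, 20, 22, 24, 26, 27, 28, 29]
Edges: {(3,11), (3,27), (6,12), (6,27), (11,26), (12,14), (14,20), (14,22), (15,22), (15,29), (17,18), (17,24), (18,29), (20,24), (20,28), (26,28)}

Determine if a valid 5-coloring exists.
Yes, G is 5-colorable

A valid 5-coloring: color 1: [3, 6, 17, 20, 22, 26, 29]; color 2: [11, 14, 15, 18, 24, 27, 28]; color 3: [12].
(χ(G) = 3 ≤ 5.)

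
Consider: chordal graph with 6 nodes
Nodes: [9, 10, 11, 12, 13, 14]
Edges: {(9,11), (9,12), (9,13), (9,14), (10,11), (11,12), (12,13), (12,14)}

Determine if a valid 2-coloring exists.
The clique on vertices [9, 11, 12] has size 3 > 2, so it alone needs 3 colors.

No, G is not 2-colorable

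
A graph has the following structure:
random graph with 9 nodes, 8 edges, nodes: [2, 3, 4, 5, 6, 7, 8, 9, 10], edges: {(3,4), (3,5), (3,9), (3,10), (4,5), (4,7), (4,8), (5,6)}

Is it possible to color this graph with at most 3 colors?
A valid 3-coloring: color 1: [2, 3, 6, 7, 8]; color 2: [4, 9, 10]; color 3: [5].
(χ(G) = 3 ≤ 3.)

Yes, G is 3-colorable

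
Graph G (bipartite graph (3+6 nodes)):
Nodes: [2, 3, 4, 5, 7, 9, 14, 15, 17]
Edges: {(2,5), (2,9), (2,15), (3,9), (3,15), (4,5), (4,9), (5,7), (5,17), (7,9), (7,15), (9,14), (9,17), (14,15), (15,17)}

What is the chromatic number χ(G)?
Clique number ω(G) = 2 (lower bound: χ ≥ ω).
The graph is bipartite (no odd cycle), so 2 colors suffice: χ(G) = 2.
A valid 2-coloring: color 1: [5, 9, 15]; color 2: [2, 3, 4, 7, 14, 17].

χ(G) = 2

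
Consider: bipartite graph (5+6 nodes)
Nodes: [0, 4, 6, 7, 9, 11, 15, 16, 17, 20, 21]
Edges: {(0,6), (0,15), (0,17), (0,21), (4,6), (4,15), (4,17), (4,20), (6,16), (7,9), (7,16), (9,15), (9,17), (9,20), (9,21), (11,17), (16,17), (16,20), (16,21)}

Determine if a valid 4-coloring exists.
Yes, G is 4-colorable

A valid 4-coloring: color 1: [0, 4, 9, 11, 16]; color 2: [6, 7, 15, 17, 20, 21].
(χ(G) = 2 ≤ 4.)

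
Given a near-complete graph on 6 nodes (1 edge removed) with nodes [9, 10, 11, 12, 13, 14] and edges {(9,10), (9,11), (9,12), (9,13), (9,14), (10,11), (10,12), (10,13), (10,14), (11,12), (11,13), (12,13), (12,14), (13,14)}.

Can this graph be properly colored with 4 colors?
The clique on vertices [9, 10, 11, 12, 13] has size 5 > 4, so it alone needs 5 colors.

No, G is not 4-colorable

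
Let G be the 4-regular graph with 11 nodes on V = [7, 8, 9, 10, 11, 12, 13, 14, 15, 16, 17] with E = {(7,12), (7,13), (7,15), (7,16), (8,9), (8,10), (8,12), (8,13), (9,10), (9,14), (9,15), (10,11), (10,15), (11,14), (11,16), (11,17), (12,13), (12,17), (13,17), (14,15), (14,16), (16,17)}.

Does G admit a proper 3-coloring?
No, G is not 3-colorable

Suppose a proper 3-coloring c exists. The clique [7, 12, 13] takes 3 distinct colors; by symmetry let c(7) = 1, c(12) = 2, c(13) = 3.
- Vertex 8: neighbors [12, 13] already have colors [2, 3] ⇒ c(8) = 1.
- Vertex 17: neighbors [12, 13] already have colors [2, 3] ⇒ c(17) = 1.
- Vertex 9: neighbors [8] already have colors [1]; try each remaining color.
- Case c(9) = 2:
  - Vertex 10: neighbors [8, 9] already have colors [1, 2] ⇒ c(10) = 3.
  - Vertex 15: neighbors [7, 9, 10] already have colors [1, 2, 3] — all 3 colors blocked. Contradiction.
- Case c(9) = 3:
  - Vertex 10: neighbors [8, 9] already have colors [1, 3] ⇒ c(10) = 2.
  - Vertex 15: neighbors [7, 10, 9] already have colors [1, 2, 3] — all 3 colors blocked. Contradiction.
Every case ends in a contradiction, so G has no proper 3-coloring (χ ≥ 4).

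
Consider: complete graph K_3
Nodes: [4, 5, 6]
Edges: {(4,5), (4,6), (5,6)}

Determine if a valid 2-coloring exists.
The clique on vertices [4, 5, 6] has size 3 > 2, so it alone needs 3 colors.

No, G is not 2-colorable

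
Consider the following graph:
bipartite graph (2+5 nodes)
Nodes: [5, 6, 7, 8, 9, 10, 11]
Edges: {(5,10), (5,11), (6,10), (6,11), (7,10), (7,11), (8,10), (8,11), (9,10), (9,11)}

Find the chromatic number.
Clique number ω(G) = 2 (lower bound: χ ≥ ω).
The graph is bipartite (no odd cycle), so 2 colors suffice: χ(G) = 2.
A valid 2-coloring: color 1: [10, 11]; color 2: [5, 6, 7, 8, 9].

χ(G) = 2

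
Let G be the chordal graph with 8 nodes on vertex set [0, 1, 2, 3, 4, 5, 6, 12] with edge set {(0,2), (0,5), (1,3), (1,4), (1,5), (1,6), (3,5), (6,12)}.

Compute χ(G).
χ(G) = 3

Clique number ω(G) = 3 (lower bound: χ ≥ ω).
The clique on [1, 3, 5] has size 3, forcing χ ≥ 3, and the coloring below uses 3 colors, so χ(G) = 3.
A valid 3-coloring: color 1: [0, 1, 12]; color 2: [2, 4, 5, 6]; color 3: [3].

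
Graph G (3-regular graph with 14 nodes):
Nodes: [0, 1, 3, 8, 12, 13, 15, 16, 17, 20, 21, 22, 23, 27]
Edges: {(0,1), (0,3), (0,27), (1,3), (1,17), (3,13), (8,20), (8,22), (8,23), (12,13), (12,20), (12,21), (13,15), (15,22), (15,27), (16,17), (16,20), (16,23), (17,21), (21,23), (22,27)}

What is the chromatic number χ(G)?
χ(G) = 3

Clique number ω(G) = 3 (lower bound: χ ≥ ω).
The clique on [0, 1, 3] has size 3, forcing χ ≥ 3, and the coloring below uses 3 colors, so χ(G) = 3.
A valid 3-coloring: color 1: [1, 8, 15, 16, 21]; color 2: [0, 13, 17, 20, 22, 23]; color 3: [3, 12, 27].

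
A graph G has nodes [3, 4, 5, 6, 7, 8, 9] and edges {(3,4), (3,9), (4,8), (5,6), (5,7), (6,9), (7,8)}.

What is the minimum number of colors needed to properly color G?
χ(G) = 3

Clique number ω(G) = 2 (lower bound: χ ≥ ω).
Odd cycle [5, 6, 9, 3, 4, 8, 7] needs 3 colors (χ ≥ 3).
The coloring below uses 3 colors, so χ(G) = 3.
A valid 3-coloring: color 1: [5, 8, 9]; color 2: [3, 6, 7]; color 3: [4].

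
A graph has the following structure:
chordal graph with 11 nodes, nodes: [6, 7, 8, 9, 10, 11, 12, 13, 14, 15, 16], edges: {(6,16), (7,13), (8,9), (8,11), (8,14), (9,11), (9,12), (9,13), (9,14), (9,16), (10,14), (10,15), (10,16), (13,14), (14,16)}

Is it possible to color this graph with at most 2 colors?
No, G is not 2-colorable

The clique on vertices [8, 9, 11] has size 3 > 2, so it alone needs 3 colors.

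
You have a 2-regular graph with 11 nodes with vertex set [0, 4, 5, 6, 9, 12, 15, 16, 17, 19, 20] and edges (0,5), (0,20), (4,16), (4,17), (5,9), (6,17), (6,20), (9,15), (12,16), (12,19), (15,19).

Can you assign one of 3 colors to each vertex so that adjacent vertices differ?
A valid 3-coloring: color 1: [0, 6, 9, 16, 19]; color 2: [5, 12, 15, 17, 20]; color 3: [4].
(χ(G) = 3 ≤ 3.)

Yes, G is 3-colorable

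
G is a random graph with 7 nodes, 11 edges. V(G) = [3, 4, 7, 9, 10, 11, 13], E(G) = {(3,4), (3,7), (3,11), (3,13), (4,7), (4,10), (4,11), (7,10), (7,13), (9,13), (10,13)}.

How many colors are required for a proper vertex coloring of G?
χ(G) = 3

Clique number ω(G) = 3 (lower bound: χ ≥ ω).
The clique on [4, 7, 10] has size 3, forcing χ ≥ 3, and the coloring below uses 3 colors, so χ(G) = 3.
A valid 3-coloring: color 1: [3, 9, 10]; color 2: [7, 11]; color 3: [4, 13].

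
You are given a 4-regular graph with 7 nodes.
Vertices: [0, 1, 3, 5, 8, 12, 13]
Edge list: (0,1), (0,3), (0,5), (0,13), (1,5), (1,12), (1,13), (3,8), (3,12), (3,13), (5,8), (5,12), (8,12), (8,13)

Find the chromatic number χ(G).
χ(G) = 4

Clique number ω(G) = 3 (lower bound: χ ≥ ω).
Suppose a proper 3-coloring c exists. The clique [0, 1, 5] takes 3 distinct colors; by symmetry let c(0) = 1, c(1) = 2, c(5) = 3.
- Vertex 12: neighbors [1, 5] already have colors [2, 3] ⇒ c(12) = 1.
- Vertex 8: neighbors [12, 5] already have colors [1, 3] ⇒ c(8) = 2.
- Vertex 3: neighbors [0, 8] already have colors [1, 2] ⇒ c(3) = 3.
- Vertex 13: neighbors [0, 1, 3] already have colors [1, 2, 3] — all 3 colors blocked. Contradiction.
The forced assignments end in a contradiction, so G has no proper 3-coloring (χ ≥ 4).
The coloring below uses 4 colors, so χ(G) = 4.
A valid 4-coloring: color 1: [1, 8]; color 2: [3, 5]; color 3: [12, 13]; color 4: [0].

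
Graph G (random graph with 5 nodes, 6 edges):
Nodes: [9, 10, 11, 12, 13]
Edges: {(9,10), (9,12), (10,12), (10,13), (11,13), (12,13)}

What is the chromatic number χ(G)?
Clique number ω(G) = 3 (lower bound: χ ≥ ω).
The clique on [9, 10, 12] has size 3, forcing χ ≥ 3, and the coloring below uses 3 colors, so χ(G) = 3.
A valid 3-coloring: color 1: [11, 12]; color 2: [10]; color 3: [9, 13].

χ(G) = 3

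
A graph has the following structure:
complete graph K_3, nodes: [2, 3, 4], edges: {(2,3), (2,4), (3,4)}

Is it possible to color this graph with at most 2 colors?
No, G is not 2-colorable

The clique on vertices [2, 3, 4] has size 3 > 2, so it alone needs 3 colors.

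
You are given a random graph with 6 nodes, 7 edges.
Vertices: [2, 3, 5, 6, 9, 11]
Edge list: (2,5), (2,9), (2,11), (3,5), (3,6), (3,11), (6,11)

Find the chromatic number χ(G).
Clique number ω(G) = 3 (lower bound: χ ≥ ω).
The clique on [3, 6, 11] has size 3, forcing χ ≥ 3, and the coloring below uses 3 colors, so χ(G) = 3.
A valid 3-coloring: color 1: [2, 3]; color 2: [5, 9, 11]; color 3: [6].

χ(G) = 3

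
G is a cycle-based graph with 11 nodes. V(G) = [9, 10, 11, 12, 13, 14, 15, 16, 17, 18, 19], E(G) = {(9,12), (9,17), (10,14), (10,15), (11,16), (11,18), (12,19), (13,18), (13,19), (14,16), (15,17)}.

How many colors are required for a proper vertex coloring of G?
Clique number ω(G) = 2 (lower bound: χ ≥ ω).
Odd cycle [17, 9, 12, 19, 13, 18, 11, 16, 14, 10, 15] needs 3 colors (χ ≥ 3).
The coloring below uses 3 colors, so χ(G) = 3.
A valid 3-coloring: color 1: [10, 11, 12, 13, 17]; color 2: [9, 15, 16, 18, 19]; color 3: [14].

χ(G) = 3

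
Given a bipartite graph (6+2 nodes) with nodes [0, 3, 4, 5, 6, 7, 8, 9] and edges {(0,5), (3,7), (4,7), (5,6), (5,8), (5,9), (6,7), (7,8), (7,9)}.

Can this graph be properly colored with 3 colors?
Yes, G is 3-colorable

A valid 3-coloring: color 1: [5, 7]; color 2: [0, 3, 4, 6, 8, 9].
(χ(G) = 2 ≤ 3.)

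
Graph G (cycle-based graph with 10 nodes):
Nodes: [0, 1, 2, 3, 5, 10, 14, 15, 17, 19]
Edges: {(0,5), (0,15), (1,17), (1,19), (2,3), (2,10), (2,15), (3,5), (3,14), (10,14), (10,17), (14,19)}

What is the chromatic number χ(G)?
Clique number ω(G) = 2 (lower bound: χ ≥ ω).
Odd cycle [19, 1, 17, 10, 14] needs 3 colors (χ ≥ 3).
The coloring below uses 3 colors, so χ(G) = 3.
A valid 3-coloring: color 1: [0, 3, 10, 19]; color 2: [1, 5, 14, 15]; color 3: [2, 17].

χ(G) = 3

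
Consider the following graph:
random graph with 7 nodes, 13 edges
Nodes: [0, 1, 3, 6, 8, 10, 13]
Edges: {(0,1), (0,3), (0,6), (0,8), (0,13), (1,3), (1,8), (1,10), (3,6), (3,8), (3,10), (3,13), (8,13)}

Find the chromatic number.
χ(G) = 4

Clique number ω(G) = 4 (lower bound: χ ≥ ω).
The clique on [0, 1, 3, 8] has size 4, forcing χ ≥ 4, and the coloring below uses 4 colors, so χ(G) = 4.
A valid 4-coloring: color 1: [3]; color 2: [0, 10]; color 3: [6, 8]; color 4: [1, 13].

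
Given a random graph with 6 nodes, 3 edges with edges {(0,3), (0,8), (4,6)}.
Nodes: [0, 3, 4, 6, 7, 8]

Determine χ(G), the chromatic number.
χ(G) = 2

Clique number ω(G) = 2 (lower bound: χ ≥ ω).
The graph is bipartite (no odd cycle), so 2 colors suffice: χ(G) = 2.
A valid 2-coloring: color 1: [0, 6, 7]; color 2: [3, 4, 8].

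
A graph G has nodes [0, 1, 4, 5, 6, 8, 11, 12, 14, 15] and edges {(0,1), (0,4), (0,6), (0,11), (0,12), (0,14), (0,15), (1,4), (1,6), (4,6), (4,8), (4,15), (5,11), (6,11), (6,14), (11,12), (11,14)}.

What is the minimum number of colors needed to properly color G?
χ(G) = 4

Clique number ω(G) = 4 (lower bound: χ ≥ ω).
The clique on [0, 1, 4, 6] has size 4, forcing χ ≥ 4, and the coloring below uses 4 colors, so χ(G) = 4.
A valid 4-coloring: color 1: [0, 5, 8]; color 2: [4, 11]; color 3: [6, 12, 15]; color 4: [1, 14].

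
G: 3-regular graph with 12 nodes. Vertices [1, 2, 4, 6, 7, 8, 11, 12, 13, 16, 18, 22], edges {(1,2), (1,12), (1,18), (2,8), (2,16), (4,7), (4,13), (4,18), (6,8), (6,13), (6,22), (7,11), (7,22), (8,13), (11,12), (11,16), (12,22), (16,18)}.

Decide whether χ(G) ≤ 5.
A valid 5-coloring: color 1: [2, 6, 7, 12, 18]; color 2: [1, 4, 8, 11, 22]; color 3: [13, 16].
(χ(G) = 3 ≤ 5.)

Yes, G is 5-colorable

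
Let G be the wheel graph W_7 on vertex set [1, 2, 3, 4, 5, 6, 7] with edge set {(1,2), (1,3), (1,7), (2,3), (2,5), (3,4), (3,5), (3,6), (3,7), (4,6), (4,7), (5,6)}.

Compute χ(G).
Clique number ω(G) = 3 (lower bound: χ ≥ ω).
The clique on [1, 2, 3] has size 3, forcing χ ≥ 3, and the coloring below uses 3 colors, so χ(G) = 3.
A valid 3-coloring: color 1: [3]; color 2: [2, 6, 7]; color 3: [1, 4, 5].

χ(G) = 3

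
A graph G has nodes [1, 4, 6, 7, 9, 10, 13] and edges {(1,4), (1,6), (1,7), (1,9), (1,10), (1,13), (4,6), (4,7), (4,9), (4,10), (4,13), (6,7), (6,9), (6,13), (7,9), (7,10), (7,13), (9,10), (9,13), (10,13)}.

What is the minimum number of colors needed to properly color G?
Clique number ω(G) = 6 (lower bound: χ ≥ ω).
The clique on [1, 4, 7, 9, 10, 13] has size 6, forcing χ ≥ 6, and the coloring below uses 6 colors, so χ(G) = 6.
A valid 6-coloring: color 1: [13]; color 2: [1]; color 3: [4]; color 4: [9]; color 5: [7]; color 6: [6, 10].

χ(G) = 6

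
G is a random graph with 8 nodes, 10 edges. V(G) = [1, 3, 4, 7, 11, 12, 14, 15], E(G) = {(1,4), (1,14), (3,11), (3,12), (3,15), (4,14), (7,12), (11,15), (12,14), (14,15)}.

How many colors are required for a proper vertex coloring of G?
Clique number ω(G) = 3 (lower bound: χ ≥ ω).
The clique on [3, 11, 15] has size 3, forcing χ ≥ 3, and the coloring below uses 3 colors, so χ(G) = 3.
A valid 3-coloring: color 1: [3, 7, 14]; color 2: [1, 12, 15]; color 3: [4, 11].

χ(G) = 3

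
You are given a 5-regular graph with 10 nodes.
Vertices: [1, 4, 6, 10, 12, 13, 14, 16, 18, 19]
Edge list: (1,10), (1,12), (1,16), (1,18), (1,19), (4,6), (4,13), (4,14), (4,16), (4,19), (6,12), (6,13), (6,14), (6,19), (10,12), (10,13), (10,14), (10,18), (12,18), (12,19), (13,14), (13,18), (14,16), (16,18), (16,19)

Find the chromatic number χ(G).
χ(G) = 4

Clique number ω(G) = 4 (lower bound: χ ≥ ω).
The clique on [1, 10, 12, 18] has size 4, forcing χ ≥ 4, and the coloring below uses 4 colors, so χ(G) = 4.
A valid 4-coloring: color 1: [14, 18, 19]; color 2: [1, 4]; color 3: [12, 13, 16]; color 4: [6, 10].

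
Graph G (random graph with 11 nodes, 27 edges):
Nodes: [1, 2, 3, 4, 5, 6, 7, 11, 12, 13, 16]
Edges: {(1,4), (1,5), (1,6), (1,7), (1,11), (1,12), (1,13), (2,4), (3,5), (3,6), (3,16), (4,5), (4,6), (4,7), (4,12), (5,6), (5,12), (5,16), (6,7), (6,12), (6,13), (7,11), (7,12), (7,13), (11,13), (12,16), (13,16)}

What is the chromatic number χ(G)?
Clique number ω(G) = 5 (lower bound: χ ≥ ω).
The clique on [1, 4, 5, 6, 12] has size 5, forcing χ ≥ 5, and the coloring below uses 5 colors, so χ(G) = 5.
A valid 5-coloring: color 1: [1, 2, 16]; color 2: [6, 11]; color 3: [3, 4, 13]; color 4: [5, 7]; color 5: [12].

χ(G) = 5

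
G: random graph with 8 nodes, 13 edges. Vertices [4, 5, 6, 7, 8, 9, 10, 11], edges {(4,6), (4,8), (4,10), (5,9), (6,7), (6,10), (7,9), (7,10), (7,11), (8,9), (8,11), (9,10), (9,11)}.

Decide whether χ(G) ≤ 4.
Yes, G is 4-colorable

A valid 4-coloring: color 1: [4, 9]; color 2: [5, 10, 11]; color 3: [7, 8]; color 4: [6].
(χ(G) = 4 ≤ 4.)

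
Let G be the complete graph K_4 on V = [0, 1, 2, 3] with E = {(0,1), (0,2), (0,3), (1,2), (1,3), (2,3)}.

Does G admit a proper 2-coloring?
The clique on vertices [0, 1, 2, 3] has size 4 > 2, so it alone needs 4 colors.

No, G is not 2-colorable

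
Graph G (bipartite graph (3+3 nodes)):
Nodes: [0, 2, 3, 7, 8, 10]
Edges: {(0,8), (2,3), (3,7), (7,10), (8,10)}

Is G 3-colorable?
Yes, G is 3-colorable

A valid 3-coloring: color 1: [0, 3, 10]; color 2: [2, 7, 8].
(χ(G) = 2 ≤ 3.)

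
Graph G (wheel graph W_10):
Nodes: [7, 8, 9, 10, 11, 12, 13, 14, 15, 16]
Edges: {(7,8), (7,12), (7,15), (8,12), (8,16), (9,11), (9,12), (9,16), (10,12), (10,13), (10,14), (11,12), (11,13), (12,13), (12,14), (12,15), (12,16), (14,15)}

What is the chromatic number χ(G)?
χ(G) = 4

Clique number ω(G) = 3 (lower bound: χ ≥ ω).
Odd cycle [8, 7, 15, 14, 10, 13, 11, 9, 16] needs 3 colors (χ ≥ 3).
Vertex 12 is adjacent to every vertex of [7, 8, 9, 10, 11, 13, 14, 15, 16], which already need 3 colors among themselves, so 12 needs a new color (χ ≥ 4).
The coloring below uses 4 colors, so χ(G) = 4.
A valid 4-coloring: color 1: [12]; color 2: [8, 9, 10, 15]; color 3: [7, 13, 14, 16]; color 4: [11].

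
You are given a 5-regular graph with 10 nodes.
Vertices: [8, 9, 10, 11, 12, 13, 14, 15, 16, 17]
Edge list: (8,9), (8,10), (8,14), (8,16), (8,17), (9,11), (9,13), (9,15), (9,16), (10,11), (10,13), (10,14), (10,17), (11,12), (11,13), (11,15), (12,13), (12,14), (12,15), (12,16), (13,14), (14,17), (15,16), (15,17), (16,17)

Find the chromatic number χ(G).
Clique number ω(G) = 4 (lower bound: χ ≥ ω).
The clique on [8, 10, 14, 17] has size 4, forcing χ ≥ 4, and the coloring below uses 4 colors, so χ(G) = 4.
A valid 4-coloring: color 1: [11, 14, 16]; color 2: [9, 12, 17]; color 3: [8, 13, 15]; color 4: [10].

χ(G) = 4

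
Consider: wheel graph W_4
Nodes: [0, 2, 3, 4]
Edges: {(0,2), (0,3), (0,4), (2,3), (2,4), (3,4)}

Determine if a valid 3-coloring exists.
No, G is not 3-colorable

The clique on vertices [0, 2, 3, 4] has size 4 > 3, so it alone needs 4 colors.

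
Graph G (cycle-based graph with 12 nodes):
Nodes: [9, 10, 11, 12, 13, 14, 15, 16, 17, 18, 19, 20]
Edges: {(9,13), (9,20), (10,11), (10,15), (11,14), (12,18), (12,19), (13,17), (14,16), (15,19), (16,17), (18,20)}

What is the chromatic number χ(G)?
Clique number ω(G) = 2 (lower bound: χ ≥ ω).
The graph is bipartite (no odd cycle), so 2 colors suffice: χ(G) = 2.
A valid 2-coloring: color 1: [11, 12, 13, 15, 16, 20]; color 2: [9, 10, 14, 17, 18, 19].

χ(G) = 2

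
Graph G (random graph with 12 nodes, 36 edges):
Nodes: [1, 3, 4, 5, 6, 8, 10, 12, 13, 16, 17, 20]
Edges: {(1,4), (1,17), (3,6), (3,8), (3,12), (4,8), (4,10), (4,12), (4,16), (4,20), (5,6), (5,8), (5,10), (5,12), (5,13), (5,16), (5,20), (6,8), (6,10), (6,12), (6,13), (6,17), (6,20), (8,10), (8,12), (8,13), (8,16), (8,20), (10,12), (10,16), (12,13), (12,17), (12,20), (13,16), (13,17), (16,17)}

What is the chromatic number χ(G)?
Clique number ω(G) = 5 (lower bound: χ ≥ ω).
The clique on [5, 6, 8, 10, 12] has size 5, forcing χ ≥ 5, and the coloring below uses 5 colors, so χ(G) = 5.
A valid 5-coloring: color 1: [8, 17]; color 2: [1, 12, 16]; color 3: [4, 6]; color 4: [3, 5]; color 5: [10, 13, 20].

χ(G) = 5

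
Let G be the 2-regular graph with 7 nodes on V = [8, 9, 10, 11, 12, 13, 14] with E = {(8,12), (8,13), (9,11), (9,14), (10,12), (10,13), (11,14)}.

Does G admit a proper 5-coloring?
Yes, G is 5-colorable

A valid 5-coloring: color 1: [12, 13, 14]; color 2: [8, 9, 10]; color 3: [11].
(χ(G) = 3 ≤ 5.)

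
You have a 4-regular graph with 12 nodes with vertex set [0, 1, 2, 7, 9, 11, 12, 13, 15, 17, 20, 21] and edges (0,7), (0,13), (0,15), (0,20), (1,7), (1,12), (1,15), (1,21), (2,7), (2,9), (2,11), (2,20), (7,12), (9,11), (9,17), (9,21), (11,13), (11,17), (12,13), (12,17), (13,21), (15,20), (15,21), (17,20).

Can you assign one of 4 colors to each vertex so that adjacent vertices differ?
A valid 4-coloring: color 1: [7, 11, 15]; color 2: [0, 9, 12]; color 3: [1, 2, 13, 17]; color 4: [20, 21].
(χ(G) = 3 ≤ 4.)

Yes, G is 4-colorable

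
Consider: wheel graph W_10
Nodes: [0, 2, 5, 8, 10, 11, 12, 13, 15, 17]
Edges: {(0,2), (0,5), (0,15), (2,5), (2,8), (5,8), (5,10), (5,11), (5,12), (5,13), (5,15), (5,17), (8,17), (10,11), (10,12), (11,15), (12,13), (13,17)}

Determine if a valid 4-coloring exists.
A valid 4-coloring: color 1: [5]; color 2: [2, 10, 15, 17]; color 3: [0, 8, 11, 13]; color 4: [12].
(χ(G) = 4 ≤ 4.)

Yes, G is 4-colorable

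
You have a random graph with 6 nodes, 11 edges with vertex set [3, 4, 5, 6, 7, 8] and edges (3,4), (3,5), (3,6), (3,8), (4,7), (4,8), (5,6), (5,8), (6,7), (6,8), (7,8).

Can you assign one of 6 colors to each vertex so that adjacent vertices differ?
A valid 6-coloring: color 1: [8]; color 2: [4, 6]; color 3: [3, 7]; color 4: [5].
(χ(G) = 4 ≤ 6.)

Yes, G is 6-colorable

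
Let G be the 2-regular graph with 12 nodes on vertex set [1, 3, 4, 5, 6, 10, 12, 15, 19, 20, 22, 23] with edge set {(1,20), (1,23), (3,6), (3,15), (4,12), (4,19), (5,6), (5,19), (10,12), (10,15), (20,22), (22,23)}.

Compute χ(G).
χ(G) = 2

Clique number ω(G) = 2 (lower bound: χ ≥ ω).
The graph is bipartite (no odd cycle), so 2 colors suffice: χ(G) = 2.
A valid 2-coloring: color 1: [1, 3, 4, 5, 10, 22]; color 2: [6, 12, 15, 19, 20, 23].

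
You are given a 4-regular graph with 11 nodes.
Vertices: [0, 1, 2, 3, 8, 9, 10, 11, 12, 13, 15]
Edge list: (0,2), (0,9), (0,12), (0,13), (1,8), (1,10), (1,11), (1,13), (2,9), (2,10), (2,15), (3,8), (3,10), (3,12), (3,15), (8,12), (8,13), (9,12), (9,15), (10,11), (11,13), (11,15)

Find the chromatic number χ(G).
χ(G) = 4

Clique number ω(G) = 3 (lower bound: χ ≥ ω).
Suppose a proper 3-coloring c exists. The clique [0, 2, 9] takes 3 distinct colors; by symmetry let c(0) = 1, c(2) = 2, c(9) = 3.
- Vertex 12: neighbors [0, 9] already have colors [1, 3] ⇒ c(12) = 2.
- Vertex 15: neighbors [2, 9] already have colors [2, 3] ⇒ c(15) = 1.
- Vertex 3: neighbors [15, 12] already have colors [1, 2] ⇒ c(3) = 3.
- Vertex 8: neighbors [12, 3] already have colors [2, 3] ⇒ c(8) = 1.
- Vertex 10: neighbors [2, 3] already have colors [2, 3] ⇒ c(10) = 1.
- Vertex 1: neighbors [8] already have colors [1]; try each remaining color.
- Case c(1) = 2:
  - Vertex 11: neighbors [10, 1] already have colors [1, 2] ⇒ c(11) = 3.
  - Vertex 13: neighbors [0, 1, 11] already have colors [1, 2, 3] — all 3 colors blocked. Contradiction.
- Case c(1) = 3:
  - Vertex 11: neighbors [10, 1] already have colors [1, 3] ⇒ c(11) = 2.
  - Vertex 13: neighbors [0, 11, 1] already have colors [1, 2, 3] — all 3 colors blocked. Contradiction.
Every case ends in a contradiction, so G has no proper 3-coloring (χ ≥ 4).
The coloring below uses 4 colors, so χ(G) = 4.
A valid 4-coloring: color 1: [2, 12, 13]; color 2: [0, 8, 10, 15]; color 3: [3, 9, 11]; color 4: [1].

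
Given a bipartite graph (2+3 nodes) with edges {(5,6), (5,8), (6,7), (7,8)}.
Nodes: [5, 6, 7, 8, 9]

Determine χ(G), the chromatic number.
Clique number ω(G) = 2 (lower bound: χ ≥ ω).
The graph is bipartite (no odd cycle), so 2 colors suffice: χ(G) = 2.
A valid 2-coloring: color 1: [5, 7, 9]; color 2: [6, 8].

χ(G) = 2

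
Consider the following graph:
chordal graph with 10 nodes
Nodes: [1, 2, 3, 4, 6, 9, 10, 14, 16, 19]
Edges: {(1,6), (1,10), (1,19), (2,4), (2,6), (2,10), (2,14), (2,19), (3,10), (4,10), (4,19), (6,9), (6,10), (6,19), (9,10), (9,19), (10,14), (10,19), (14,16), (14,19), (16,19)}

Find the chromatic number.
χ(G) = 4

Clique number ω(G) = 4 (lower bound: χ ≥ ω).
The clique on [1, 6, 10, 19] has size 4, forcing χ ≥ 4, and the coloring below uses 4 colors, so χ(G) = 4.
A valid 4-coloring: color 1: [3, 19]; color 2: [10, 16]; color 3: [4, 6, 14]; color 4: [1, 2, 9].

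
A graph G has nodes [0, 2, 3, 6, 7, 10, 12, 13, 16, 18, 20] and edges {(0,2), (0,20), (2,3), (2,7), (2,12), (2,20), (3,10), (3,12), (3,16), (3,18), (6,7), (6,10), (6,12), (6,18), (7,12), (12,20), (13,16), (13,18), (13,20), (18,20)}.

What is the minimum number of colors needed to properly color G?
χ(G) = 3

Clique number ω(G) = 3 (lower bound: χ ≥ ω).
The clique on [0, 2, 20] has size 3, forcing χ ≥ 3, and the coloring below uses 3 colors, so χ(G) = 3.
A valid 3-coloring: color 1: [3, 7, 20]; color 2: [2, 6, 13]; color 3: [0, 10, 12, 16, 18].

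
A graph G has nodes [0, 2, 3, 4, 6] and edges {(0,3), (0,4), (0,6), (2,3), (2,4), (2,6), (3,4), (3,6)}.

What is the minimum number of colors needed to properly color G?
Clique number ω(G) = 3 (lower bound: χ ≥ ω).
The clique on [0, 3, 4] has size 3, forcing χ ≥ 3, and the coloring below uses 3 colors, so χ(G) = 3.
A valid 3-coloring: color 1: [3]; color 2: [4, 6]; color 3: [0, 2].

χ(G) = 3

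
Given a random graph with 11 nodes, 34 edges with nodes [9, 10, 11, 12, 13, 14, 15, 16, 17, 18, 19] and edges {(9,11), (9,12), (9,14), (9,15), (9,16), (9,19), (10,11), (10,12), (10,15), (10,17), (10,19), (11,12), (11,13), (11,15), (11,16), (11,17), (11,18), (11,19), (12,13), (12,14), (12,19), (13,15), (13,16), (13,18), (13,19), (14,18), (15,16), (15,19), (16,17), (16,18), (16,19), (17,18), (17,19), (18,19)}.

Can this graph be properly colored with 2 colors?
The clique on vertices [9, 11, 15, 16, 19] has size 5 > 2, so it alone needs 5 colors.

No, G is not 2-colorable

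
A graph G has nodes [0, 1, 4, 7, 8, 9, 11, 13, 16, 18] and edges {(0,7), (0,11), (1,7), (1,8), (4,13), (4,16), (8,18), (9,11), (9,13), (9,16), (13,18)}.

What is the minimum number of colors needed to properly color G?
Clique number ω(G) = 2 (lower bound: χ ≥ ω).
The graph is bipartite (no odd cycle), so 2 colors suffice: χ(G) = 2.
A valid 2-coloring: color 1: [0, 1, 4, 9, 18]; color 2: [7, 8, 11, 13, 16].

χ(G) = 2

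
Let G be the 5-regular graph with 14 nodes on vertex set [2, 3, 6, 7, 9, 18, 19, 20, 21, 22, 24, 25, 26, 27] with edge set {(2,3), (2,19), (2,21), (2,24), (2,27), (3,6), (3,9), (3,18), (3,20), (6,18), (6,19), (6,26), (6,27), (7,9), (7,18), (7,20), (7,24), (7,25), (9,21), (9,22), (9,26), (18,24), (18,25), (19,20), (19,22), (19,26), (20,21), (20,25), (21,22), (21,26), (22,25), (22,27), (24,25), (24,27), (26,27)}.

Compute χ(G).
Clique number ω(G) = 4 (lower bound: χ ≥ ω).
The clique on [7, 18, 24, 25] has size 4, forcing χ ≥ 4, and the coloring below uses 4 colors, so χ(G) = 4.
A valid 4-coloring: color 1: [3, 7, 19, 21, 27]; color 2: [2, 18, 20, 22, 26]; color 3: [6, 9, 24]; color 4: [25].

χ(G) = 4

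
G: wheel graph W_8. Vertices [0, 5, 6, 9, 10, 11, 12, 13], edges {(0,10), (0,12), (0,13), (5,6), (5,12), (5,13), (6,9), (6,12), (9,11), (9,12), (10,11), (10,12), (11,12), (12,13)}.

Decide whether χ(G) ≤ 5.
A valid 5-coloring: color 1: [12]; color 2: [9, 10, 13]; color 3: [0, 5, 11]; color 4: [6].
(χ(G) = 4 ≤ 5.)

Yes, G is 5-colorable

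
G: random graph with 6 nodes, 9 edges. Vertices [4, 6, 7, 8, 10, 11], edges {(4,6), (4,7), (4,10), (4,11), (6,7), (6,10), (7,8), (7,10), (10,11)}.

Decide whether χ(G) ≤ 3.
The clique on vertices [4, 6, 7, 10] has size 4 > 3, so it alone needs 4 colors.

No, G is not 3-colorable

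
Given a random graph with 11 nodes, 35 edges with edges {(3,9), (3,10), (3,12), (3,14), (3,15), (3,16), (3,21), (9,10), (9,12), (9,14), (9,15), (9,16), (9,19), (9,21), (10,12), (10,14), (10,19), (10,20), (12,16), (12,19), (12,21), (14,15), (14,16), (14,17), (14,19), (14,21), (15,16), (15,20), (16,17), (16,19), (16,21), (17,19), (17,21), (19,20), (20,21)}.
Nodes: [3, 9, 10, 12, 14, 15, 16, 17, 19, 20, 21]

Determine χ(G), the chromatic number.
χ(G) = 5

Clique number ω(G) = 5 (lower bound: χ ≥ ω).
The clique on [3, 9, 12, 16, 21] has size 5, forcing χ ≥ 5, and the coloring below uses 5 colors, so χ(G) = 5.
A valid 5-coloring: color 1: [10, 16]; color 2: [9, 17, 20]; color 3: [12, 14]; color 4: [3, 19]; color 5: [15, 21].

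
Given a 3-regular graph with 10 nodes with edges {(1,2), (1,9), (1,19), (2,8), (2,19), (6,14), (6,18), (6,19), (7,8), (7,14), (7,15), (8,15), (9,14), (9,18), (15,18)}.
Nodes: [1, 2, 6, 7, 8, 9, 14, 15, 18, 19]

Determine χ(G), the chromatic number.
Clique number ω(G) = 3 (lower bound: χ ≥ ω).
The clique on [1, 2, 19] has size 3, forcing χ ≥ 3, and the coloring below uses 3 colors, so χ(G) = 3.
A valid 3-coloring: color 1: [7, 9, 19]; color 2: [1, 8, 14, 18]; color 3: [2, 6, 15].

χ(G) = 3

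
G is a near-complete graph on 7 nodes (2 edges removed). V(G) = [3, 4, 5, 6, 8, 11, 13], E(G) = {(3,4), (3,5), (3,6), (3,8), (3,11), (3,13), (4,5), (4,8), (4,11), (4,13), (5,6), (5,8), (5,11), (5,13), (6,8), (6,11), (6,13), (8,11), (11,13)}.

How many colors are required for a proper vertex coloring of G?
χ(G) = 5

Clique number ω(G) = 5 (lower bound: χ ≥ ω).
The clique on [3, 4, 5, 8, 11] has size 5, forcing χ ≥ 5, and the coloring below uses 5 colors, so χ(G) = 5.
A valid 5-coloring: color 1: [3]; color 2: [5]; color 3: [11]; color 4: [4, 6]; color 5: [8, 13].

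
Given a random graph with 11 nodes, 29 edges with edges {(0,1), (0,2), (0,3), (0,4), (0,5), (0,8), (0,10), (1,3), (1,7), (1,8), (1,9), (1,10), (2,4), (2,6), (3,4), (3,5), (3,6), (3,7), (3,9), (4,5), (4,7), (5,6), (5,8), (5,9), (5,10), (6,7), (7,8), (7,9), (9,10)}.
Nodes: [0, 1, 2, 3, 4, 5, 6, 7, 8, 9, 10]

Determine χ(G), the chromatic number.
Clique number ω(G) = 4 (lower bound: χ ≥ ω).
The clique on [0, 3, 4, 5] has size 4, forcing χ ≥ 4, and the coloring below uses 4 colors, so χ(G) = 4.
A valid 4-coloring: color 1: [0, 7]; color 2: [1, 2, 5]; color 3: [3, 8, 10]; color 4: [4, 6, 9].

χ(G) = 4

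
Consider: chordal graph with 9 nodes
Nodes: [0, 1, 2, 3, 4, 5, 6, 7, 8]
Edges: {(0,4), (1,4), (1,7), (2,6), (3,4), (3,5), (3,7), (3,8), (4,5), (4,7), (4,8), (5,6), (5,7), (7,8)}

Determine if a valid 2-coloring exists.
No, G is not 2-colorable

The clique on vertices [3, 4, 7, 8] has size 4 > 2, so it alone needs 4 colors.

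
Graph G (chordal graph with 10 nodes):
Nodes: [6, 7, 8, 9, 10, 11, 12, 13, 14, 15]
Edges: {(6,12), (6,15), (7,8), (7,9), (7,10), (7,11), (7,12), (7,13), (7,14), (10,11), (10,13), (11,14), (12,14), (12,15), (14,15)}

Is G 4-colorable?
A valid 4-coloring: color 1: [7, 15]; color 2: [8, 9, 11, 12, 13]; color 3: [6, 10, 14].
(χ(G) = 3 ≤ 4.)

Yes, G is 4-colorable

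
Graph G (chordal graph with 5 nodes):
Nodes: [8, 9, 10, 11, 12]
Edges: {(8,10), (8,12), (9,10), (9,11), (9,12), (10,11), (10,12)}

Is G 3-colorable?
Yes, G is 3-colorable

A valid 3-coloring: color 1: [10]; color 2: [11, 12]; color 3: [8, 9].
(χ(G) = 3 ≤ 3.)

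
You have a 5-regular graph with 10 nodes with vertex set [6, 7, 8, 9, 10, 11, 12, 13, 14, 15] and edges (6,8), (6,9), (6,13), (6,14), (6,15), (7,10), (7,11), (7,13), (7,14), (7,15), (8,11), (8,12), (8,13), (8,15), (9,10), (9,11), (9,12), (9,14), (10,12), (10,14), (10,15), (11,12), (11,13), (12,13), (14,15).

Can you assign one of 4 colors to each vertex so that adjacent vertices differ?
A valid 4-coloring: color 1: [6, 10, 11]; color 2: [7, 8, 9]; color 3: [13, 14]; color 4: [12, 15].
(χ(G) = 4 ≤ 4.)

Yes, G is 4-colorable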